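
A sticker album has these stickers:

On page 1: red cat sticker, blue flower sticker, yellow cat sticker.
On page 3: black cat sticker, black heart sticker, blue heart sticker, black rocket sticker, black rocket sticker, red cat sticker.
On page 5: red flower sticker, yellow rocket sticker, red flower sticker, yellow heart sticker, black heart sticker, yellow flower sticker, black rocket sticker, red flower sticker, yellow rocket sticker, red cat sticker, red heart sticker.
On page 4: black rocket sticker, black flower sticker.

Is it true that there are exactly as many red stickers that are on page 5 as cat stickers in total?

True

There are 5 red stickers on page 5.
There are 5 cat stickers.
The claim requires 5 = 5, which holds.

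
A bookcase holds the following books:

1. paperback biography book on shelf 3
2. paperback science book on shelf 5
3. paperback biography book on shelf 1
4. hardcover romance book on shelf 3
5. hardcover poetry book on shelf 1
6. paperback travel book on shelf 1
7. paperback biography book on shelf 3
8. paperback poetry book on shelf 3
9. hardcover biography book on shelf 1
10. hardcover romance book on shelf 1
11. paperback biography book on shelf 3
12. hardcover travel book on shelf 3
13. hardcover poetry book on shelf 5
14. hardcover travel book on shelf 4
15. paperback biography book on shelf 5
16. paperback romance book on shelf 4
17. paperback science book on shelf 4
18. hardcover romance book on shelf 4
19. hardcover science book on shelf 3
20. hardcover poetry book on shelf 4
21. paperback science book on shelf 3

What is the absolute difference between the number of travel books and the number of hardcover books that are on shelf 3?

0

travel books: 3. hardcover books on shelf 3: 3.
|3 − 3| = 3 − 3 = 0.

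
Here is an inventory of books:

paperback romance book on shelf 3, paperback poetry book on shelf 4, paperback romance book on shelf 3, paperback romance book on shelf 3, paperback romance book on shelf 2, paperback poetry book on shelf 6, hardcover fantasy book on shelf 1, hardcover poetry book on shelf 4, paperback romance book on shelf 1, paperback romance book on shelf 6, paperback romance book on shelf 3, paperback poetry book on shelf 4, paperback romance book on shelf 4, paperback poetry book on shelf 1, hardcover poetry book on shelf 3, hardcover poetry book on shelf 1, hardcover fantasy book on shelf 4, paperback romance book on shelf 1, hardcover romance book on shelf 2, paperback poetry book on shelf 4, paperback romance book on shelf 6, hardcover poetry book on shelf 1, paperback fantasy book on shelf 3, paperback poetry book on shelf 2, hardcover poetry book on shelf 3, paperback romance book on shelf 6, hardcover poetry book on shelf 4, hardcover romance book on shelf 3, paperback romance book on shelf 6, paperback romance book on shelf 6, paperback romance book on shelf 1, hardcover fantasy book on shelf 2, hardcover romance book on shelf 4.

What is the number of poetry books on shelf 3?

2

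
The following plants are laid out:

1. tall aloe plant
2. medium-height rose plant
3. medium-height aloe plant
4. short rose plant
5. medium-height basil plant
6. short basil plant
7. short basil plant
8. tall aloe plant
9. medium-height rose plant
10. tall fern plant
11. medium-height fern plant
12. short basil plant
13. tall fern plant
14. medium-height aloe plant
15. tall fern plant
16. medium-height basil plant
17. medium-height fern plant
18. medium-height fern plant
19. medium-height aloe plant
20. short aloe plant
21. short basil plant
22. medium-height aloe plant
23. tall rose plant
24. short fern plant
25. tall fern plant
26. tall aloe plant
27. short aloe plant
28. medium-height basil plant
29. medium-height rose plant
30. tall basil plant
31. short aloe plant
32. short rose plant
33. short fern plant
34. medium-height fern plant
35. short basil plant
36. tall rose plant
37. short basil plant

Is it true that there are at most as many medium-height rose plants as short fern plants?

|medium-height rose plants| = 3.
|short fern plants| = 2.
The claim requires 3 ≤ 2, which does not hold.

False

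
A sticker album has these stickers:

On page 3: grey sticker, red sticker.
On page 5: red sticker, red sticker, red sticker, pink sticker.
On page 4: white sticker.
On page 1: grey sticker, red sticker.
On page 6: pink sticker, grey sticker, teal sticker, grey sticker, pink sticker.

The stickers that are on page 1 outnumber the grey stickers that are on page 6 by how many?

0

stickers on page 1: 2.
grey stickers on page 6: 2.
2 − 2 = 0.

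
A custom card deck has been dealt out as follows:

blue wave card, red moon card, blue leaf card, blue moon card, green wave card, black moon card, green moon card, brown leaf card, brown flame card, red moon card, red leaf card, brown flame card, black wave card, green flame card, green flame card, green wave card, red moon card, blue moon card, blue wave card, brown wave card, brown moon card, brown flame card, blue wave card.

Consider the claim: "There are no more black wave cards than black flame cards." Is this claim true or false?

False

|black wave cards| = 1.
|black flame cards| = 0.
The claim requires 1 ≤ 0, which does not hold.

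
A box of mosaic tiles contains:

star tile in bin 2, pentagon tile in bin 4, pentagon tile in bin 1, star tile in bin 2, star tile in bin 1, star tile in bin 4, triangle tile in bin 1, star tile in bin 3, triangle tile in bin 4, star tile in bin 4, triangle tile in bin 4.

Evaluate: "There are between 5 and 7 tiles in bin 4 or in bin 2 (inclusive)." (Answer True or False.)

True

There are 7 tiles in bin 4 or in bin 2.
The claim requires 5 ≤ 7 ≤ 7, which holds.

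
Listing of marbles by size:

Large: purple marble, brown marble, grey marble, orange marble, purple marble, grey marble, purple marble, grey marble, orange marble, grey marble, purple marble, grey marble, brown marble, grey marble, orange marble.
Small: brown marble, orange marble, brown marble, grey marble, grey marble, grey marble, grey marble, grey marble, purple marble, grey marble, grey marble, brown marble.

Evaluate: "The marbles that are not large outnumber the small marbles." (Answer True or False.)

False

marbles that are not large: 12.
small marbles: 12.
The claim requires 12 > 12, which does not hold.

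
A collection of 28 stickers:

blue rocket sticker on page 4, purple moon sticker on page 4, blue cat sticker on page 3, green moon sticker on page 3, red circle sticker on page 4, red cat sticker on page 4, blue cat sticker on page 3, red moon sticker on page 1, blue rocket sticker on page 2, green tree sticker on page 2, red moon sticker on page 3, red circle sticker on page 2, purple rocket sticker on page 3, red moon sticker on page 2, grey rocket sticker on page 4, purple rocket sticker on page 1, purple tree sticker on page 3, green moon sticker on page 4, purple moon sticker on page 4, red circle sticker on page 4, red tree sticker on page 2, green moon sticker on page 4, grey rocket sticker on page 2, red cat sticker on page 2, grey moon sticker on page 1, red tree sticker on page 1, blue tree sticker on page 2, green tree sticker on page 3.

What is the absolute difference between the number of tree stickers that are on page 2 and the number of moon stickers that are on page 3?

tree stickers on page 2: 3. moon stickers on page 3: 2.
|3 − 2| = 3 − 2 = 1.

1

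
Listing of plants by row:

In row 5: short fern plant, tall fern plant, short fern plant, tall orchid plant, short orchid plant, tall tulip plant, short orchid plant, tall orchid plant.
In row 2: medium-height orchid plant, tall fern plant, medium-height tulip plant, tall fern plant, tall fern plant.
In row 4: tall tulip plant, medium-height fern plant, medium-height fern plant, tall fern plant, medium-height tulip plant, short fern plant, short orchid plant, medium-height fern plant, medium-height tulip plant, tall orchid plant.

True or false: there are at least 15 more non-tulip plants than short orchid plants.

|non-tulip plants| = 18.
|short orchid plants| = 3.
The claim requires 18 − 3 = 15 ≥ 15, which holds.

True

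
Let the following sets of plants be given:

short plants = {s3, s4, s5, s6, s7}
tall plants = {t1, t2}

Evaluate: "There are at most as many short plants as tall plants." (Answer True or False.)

There are 5 short plants.
There are 2 tall plants.
The claim requires 5 ≤ 2, which does not hold.

False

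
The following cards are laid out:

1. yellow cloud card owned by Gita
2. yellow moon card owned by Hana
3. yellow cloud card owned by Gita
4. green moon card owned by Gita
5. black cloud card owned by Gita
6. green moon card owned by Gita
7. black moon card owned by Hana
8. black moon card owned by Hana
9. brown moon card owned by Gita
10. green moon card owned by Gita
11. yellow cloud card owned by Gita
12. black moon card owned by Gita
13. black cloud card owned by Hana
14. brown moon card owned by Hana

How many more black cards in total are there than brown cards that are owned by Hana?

black cards: 5.
brown cards owned by Hana: 1.
5 − 1 = 4.

4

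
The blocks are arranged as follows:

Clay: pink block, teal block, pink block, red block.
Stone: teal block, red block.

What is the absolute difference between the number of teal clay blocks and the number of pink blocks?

1

teal clay blocks: 1. pink blocks: 2.
|1 − 2| = 2 − 1 = 1.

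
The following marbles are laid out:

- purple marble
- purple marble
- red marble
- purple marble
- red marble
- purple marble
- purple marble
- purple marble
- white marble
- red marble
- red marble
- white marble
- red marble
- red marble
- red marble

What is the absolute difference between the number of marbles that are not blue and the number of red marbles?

marbles that are not blue: 15. red marbles: 7.
|15 − 7| = 15 − 7 = 8.

8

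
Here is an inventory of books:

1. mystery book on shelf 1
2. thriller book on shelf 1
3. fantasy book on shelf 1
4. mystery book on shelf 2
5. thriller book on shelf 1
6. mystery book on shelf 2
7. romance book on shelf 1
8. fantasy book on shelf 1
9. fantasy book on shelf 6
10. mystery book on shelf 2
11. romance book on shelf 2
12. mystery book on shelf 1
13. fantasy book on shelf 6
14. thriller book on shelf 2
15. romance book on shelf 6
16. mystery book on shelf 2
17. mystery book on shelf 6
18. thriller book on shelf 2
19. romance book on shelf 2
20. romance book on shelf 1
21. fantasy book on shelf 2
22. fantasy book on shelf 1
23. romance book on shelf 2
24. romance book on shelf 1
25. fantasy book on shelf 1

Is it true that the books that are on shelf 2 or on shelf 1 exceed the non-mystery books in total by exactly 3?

books on shelf 2 or on shelf 1: 21.
non-mystery books: 18.
The claim requires 21 − 18 (= 3) to equal 3, which holds.

True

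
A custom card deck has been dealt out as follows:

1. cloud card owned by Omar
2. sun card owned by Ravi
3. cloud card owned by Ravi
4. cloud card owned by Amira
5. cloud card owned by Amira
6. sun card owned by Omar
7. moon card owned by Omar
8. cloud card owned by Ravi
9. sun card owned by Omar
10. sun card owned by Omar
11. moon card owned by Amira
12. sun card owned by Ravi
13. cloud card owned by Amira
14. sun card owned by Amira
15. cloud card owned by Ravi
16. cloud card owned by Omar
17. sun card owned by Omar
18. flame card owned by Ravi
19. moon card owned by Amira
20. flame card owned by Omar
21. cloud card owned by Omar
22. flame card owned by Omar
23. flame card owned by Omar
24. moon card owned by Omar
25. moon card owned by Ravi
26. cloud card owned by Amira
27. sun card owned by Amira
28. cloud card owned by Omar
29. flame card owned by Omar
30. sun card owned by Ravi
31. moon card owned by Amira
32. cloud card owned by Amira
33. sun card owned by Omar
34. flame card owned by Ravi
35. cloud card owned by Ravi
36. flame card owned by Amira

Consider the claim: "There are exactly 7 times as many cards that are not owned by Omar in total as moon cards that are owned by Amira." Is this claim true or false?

cards that are not owned by Omar: 21.
moon cards owned by Amira: 3.
The claim requires 21 = 7 × 3 = 21, which holds.

True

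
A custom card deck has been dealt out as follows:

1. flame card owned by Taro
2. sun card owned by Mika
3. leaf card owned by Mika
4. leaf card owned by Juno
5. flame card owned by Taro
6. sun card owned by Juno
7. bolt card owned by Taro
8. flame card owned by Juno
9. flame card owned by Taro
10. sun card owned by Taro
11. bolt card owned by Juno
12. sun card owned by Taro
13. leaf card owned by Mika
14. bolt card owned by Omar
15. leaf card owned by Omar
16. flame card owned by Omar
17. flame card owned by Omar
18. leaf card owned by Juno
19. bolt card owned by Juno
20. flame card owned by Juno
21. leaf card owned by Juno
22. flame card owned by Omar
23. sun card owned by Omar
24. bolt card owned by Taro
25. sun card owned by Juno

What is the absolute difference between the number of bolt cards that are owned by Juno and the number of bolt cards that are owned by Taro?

bolt cards owned by Juno: 2. bolt cards owned by Taro: 2.
|2 − 2| = 2 − 2 = 0.

0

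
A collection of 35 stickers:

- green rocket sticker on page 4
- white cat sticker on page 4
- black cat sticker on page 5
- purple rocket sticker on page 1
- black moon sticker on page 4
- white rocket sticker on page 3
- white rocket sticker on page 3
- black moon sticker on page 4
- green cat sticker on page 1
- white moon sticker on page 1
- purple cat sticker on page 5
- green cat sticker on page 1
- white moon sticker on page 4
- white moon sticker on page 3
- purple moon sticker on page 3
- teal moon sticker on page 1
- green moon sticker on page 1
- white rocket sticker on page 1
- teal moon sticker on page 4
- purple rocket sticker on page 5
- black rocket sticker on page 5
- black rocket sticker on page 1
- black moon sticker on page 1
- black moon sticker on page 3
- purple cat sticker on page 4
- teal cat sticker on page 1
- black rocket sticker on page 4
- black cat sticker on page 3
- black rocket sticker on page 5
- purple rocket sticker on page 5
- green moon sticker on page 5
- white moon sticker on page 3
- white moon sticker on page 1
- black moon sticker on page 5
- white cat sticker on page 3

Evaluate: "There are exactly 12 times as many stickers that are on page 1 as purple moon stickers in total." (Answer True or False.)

False

|stickers on page 1| = 11.
|purple moon stickers| = 1.
The claim requires 11 = 12 × 1 = 12, which does not hold.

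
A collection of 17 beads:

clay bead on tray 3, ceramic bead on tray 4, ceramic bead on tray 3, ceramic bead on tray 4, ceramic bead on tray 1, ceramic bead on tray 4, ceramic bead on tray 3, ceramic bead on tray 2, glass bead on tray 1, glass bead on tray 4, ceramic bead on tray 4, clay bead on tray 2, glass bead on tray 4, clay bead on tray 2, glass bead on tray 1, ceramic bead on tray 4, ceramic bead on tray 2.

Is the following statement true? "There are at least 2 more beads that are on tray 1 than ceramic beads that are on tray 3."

False

|beads on tray 1| = 3.
|ceramic beads on tray 3| = 2.
The claim requires 3 − 2 = 1 ≥ 2, which does not hold.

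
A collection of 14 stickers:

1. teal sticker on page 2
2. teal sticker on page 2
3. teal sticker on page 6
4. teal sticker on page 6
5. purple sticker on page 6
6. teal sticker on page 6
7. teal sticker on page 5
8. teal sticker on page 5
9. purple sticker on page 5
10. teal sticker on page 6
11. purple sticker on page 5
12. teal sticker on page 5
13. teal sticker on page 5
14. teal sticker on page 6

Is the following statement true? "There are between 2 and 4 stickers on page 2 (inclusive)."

There are 2 stickers on page 2.
The claim requires 2 ≤ 2 ≤ 4, which holds.

True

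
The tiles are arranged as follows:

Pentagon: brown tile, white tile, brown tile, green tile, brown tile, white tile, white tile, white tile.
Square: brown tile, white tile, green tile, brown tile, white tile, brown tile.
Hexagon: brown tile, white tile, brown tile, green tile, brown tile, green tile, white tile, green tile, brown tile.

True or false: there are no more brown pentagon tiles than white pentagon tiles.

True

brown pentagon tiles: 3.
white pentagon tiles: 4.
The claim requires 3 ≤ 4, which holds.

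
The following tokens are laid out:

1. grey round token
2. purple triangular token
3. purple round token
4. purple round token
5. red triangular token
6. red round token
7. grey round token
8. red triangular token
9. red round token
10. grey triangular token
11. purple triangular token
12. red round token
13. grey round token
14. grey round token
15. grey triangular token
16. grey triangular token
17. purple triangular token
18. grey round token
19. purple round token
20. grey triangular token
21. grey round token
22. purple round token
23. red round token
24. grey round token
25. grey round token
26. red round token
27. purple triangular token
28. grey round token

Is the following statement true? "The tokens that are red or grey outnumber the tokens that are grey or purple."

|tokens that are red or grey| = 20.
|tokens that are grey or purple| = 21.
The claim requires 20 > 21, which does not hold.

False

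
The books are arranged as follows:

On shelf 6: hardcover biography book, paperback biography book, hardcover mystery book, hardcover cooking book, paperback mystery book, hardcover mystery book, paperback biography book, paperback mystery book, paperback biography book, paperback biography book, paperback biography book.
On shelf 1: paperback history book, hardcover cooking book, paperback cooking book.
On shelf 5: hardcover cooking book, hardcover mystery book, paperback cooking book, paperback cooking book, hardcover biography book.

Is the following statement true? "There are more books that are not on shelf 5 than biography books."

|books that are not on shelf 5| = 14.
|biography books| = 7.
The claim requires 14 > 7, which holds.

True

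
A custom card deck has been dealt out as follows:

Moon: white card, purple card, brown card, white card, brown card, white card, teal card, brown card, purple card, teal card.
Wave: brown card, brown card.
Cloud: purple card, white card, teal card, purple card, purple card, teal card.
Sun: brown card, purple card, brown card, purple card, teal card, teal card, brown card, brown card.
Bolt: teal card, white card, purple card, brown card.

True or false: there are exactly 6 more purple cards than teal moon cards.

There are 8 purple cards.
There are 2 teal moon cards.
The claim requires 8 − 2 (= 6) to equal 6, which holds.

True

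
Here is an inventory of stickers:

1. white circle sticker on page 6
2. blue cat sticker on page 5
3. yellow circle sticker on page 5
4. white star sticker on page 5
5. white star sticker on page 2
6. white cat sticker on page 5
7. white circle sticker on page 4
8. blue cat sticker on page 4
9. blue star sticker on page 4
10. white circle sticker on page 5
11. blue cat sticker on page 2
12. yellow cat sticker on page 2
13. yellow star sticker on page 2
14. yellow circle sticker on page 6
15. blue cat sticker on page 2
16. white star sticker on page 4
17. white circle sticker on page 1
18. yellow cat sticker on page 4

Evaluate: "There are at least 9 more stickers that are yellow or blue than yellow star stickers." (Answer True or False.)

|stickers that are yellow or blue| = 10.
|yellow star stickers| = 1.
The claim requires 10 − 1 = 9 ≥ 9, which holds.

True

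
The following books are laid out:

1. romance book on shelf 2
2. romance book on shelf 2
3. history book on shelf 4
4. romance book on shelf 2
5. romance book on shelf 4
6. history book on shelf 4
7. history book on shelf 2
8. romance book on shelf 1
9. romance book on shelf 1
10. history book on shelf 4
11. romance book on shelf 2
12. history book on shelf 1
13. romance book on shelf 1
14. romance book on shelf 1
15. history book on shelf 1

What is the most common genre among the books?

Counts by genre: romance 9, history 6.
The maximum is 9, held uniquely by romance.

romance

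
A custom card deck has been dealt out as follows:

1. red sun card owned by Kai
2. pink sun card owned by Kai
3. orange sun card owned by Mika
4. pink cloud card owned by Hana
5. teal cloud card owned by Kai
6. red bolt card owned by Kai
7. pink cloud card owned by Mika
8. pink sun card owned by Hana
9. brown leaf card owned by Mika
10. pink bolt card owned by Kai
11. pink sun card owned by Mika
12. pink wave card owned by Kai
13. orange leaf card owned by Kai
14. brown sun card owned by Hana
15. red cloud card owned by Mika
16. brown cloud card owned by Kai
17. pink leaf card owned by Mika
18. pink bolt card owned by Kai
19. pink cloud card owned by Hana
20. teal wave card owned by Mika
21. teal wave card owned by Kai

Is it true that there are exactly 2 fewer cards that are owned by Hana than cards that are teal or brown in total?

Count of cards owned by Hana: 4.
There are 6 cards that are teal or brown.
The claim requires 6 − 4 (= 2) to equal 2, which holds.

True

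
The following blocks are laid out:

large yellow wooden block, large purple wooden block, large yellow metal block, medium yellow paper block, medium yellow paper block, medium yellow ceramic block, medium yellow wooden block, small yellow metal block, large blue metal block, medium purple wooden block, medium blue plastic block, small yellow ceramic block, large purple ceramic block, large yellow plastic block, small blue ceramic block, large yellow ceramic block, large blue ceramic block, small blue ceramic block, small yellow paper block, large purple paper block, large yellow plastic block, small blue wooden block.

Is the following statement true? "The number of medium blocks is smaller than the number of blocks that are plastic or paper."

True

There are 6 medium blocks.
There are 7 blocks that are plastic or paper.
The claim requires 6 < 7, which holds.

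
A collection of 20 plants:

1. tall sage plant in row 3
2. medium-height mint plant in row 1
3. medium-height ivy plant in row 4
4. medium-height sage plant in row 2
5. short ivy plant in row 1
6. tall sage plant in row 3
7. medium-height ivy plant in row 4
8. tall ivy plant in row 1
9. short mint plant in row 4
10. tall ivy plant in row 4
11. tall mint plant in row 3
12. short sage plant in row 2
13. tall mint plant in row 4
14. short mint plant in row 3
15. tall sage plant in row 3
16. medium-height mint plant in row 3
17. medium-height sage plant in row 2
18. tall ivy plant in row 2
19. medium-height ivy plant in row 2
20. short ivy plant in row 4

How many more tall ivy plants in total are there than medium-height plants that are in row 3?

2

tall ivy plants: 3.
medium-height plants in row 3: 1.
3 − 1 = 2.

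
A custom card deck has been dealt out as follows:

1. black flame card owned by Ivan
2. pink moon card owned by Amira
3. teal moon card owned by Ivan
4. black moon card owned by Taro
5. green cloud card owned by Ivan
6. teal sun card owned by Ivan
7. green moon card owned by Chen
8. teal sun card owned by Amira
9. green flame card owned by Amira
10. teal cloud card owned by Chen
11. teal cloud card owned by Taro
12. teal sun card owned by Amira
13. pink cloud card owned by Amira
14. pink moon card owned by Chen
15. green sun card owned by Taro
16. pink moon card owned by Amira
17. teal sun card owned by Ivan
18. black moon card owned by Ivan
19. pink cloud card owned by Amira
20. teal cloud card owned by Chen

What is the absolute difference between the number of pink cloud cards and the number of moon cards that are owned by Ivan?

pink cloud cards: 2. moon cards owned by Ivan: 2.
|2 − 2| = 2 − 2 = 0.

0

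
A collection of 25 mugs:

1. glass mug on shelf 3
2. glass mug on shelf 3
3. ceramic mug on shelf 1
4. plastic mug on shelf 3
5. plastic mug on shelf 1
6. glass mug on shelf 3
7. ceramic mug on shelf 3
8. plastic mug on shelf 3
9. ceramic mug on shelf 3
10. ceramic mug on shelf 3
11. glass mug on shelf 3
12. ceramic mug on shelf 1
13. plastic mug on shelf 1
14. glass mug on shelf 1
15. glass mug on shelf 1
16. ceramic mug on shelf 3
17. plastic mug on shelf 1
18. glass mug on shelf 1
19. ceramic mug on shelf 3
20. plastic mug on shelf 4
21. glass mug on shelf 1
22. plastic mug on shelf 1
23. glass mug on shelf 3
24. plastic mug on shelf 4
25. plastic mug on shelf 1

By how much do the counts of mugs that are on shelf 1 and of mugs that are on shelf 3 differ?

mugs on shelf 1: 11. mugs on shelf 3: 12.
|11 − 12| = 12 − 11 = 1.

1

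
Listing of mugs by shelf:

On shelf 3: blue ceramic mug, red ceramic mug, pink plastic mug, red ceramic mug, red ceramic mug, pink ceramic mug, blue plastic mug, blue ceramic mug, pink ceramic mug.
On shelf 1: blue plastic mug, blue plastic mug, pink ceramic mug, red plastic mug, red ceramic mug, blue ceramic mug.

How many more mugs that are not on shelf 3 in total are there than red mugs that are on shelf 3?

mugs that are not on shelf 3: 6.
red mugs on shelf 3: 3.
6 − 3 = 3.

3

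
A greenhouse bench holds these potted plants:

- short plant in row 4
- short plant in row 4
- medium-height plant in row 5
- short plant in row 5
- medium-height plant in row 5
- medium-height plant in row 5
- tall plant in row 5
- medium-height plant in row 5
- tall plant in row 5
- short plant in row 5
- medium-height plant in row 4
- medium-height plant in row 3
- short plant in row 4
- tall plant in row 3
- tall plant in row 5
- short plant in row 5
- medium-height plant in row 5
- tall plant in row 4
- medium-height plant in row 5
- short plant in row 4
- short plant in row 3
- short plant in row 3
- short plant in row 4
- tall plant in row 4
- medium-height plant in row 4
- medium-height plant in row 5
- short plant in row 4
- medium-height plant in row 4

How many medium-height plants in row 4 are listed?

3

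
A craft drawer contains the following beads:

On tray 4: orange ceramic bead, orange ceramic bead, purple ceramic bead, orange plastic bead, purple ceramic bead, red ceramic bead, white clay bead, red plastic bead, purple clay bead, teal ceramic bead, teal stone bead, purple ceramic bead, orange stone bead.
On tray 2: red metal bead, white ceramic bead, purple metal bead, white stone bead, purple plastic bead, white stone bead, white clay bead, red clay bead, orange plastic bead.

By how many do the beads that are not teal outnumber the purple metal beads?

19

beads that are not teal: 20.
purple metal beads: 1.
20 − 1 = 19.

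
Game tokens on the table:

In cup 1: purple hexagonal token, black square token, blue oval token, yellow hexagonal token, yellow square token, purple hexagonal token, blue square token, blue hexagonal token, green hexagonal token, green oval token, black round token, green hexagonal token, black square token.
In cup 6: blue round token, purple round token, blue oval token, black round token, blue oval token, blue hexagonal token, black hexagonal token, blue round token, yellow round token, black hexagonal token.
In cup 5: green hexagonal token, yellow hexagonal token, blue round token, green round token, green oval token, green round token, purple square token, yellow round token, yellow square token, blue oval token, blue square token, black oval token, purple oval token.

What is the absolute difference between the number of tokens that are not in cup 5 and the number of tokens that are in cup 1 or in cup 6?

0

tokens that are not in cup 5: 23. tokens in cup 1 or in cup 6: 23.
|23 − 23| = 23 − 23 = 0.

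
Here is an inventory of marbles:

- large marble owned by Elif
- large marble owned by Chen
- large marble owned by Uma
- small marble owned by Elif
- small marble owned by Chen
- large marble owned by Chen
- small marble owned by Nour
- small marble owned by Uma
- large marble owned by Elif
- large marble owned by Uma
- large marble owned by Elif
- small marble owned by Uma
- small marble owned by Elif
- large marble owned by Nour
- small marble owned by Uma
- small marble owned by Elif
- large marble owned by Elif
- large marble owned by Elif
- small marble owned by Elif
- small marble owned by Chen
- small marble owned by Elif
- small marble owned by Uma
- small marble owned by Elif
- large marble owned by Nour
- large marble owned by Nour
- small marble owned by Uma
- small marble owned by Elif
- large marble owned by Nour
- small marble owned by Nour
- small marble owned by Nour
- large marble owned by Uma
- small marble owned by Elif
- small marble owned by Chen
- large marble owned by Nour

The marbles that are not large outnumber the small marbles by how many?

0

marbles that are not large: 19.
small marbles: 19.
19 − 19 = 0.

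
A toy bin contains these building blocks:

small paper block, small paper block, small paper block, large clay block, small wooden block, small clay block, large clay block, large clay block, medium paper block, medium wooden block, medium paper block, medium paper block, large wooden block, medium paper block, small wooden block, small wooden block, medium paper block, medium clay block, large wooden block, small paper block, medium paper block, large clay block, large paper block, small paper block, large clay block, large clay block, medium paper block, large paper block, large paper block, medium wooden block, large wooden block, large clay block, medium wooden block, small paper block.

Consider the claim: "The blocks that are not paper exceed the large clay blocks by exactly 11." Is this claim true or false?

True

There are 18 blocks that are not paper.
There are 7 large clay blocks.
The claim requires 18 − 7 (= 11) to equal 11, which holds.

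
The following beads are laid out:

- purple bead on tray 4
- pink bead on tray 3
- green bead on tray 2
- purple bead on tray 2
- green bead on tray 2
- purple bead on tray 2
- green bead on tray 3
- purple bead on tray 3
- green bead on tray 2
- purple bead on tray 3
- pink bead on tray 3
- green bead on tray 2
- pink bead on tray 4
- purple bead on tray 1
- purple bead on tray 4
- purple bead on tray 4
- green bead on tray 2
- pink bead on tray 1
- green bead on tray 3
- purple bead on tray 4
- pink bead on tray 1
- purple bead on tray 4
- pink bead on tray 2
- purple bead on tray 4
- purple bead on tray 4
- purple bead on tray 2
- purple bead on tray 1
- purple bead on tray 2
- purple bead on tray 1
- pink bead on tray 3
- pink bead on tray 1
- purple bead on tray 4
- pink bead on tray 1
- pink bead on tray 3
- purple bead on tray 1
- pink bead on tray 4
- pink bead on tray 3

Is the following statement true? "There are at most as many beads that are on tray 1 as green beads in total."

False

There are 8 beads on tray 1.
There are 7 green beads.
The claim requires 8 ≤ 7, which does not hold.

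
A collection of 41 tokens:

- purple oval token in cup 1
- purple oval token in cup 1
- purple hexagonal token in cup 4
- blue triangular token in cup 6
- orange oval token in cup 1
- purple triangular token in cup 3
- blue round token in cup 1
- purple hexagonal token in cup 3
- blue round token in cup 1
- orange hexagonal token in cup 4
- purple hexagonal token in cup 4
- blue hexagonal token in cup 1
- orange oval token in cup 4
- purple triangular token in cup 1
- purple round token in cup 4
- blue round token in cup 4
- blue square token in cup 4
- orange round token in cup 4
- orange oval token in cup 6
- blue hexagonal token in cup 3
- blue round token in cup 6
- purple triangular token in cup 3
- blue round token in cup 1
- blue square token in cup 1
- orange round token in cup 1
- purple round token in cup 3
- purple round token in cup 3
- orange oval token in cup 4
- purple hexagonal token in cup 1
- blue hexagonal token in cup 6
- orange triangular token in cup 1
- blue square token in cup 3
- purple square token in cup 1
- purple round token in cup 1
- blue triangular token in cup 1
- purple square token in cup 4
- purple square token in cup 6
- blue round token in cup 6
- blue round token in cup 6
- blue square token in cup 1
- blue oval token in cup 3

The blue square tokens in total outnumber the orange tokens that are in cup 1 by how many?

1

blue square tokens: 4.
orange tokens in cup 1: 3.
4 − 3 = 1.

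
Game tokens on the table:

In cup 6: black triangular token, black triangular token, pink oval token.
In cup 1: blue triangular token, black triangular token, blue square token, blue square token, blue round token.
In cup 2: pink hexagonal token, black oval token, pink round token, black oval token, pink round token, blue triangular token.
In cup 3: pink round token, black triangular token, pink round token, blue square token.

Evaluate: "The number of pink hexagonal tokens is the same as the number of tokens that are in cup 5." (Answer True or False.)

False

pink hexagonal tokens: 1.
tokens in cup 5: 0.
The claim requires 1 = 0, which does not hold.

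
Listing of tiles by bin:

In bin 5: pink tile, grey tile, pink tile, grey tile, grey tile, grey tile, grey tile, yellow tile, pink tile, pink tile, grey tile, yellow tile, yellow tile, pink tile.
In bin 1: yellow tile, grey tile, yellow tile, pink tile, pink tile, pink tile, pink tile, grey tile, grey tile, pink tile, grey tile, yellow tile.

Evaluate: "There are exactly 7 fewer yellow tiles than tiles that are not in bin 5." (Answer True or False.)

False

yellow tiles: 6.
tiles that are not in bin 5: 12.
The claim requires 12 − 6 (= 6) to equal 7, which does not hold.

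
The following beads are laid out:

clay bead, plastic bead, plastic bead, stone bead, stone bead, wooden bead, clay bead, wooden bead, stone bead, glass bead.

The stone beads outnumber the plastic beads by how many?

1

stone beads: 3.
plastic beads: 2.
3 − 2 = 1.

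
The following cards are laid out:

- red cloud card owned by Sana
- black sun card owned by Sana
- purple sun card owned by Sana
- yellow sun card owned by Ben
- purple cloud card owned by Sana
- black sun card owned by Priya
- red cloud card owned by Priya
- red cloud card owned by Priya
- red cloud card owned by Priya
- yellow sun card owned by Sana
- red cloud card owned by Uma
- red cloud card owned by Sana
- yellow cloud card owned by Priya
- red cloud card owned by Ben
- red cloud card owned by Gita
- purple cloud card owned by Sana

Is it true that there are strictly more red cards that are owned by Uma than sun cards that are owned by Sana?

Count of red cards owned by Uma: 1.
Count of sun cards owned by Sana: 3.
The claim requires 1 > 3, which does not hold.

False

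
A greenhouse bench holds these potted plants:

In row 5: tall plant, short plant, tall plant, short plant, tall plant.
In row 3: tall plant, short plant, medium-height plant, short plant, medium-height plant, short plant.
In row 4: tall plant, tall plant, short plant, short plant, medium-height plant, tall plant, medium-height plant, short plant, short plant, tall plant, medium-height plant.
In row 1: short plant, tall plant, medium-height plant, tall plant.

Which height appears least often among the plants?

medium-height

Counts by height: tall 10, short 10, medium-height 6.
The minimum is 6, held uniquely by medium-height.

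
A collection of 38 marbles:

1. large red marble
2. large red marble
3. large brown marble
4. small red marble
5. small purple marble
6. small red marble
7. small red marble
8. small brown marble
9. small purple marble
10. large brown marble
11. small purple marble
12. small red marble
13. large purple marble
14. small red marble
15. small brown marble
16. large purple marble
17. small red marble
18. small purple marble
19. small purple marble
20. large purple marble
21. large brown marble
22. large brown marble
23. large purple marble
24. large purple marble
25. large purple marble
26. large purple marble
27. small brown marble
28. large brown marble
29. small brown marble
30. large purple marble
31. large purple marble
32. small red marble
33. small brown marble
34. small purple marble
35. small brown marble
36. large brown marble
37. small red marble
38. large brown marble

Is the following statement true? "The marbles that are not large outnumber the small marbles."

False

marbles that are not large: 20.
small marbles: 20.
The claim requires 20 > 20, which does not hold.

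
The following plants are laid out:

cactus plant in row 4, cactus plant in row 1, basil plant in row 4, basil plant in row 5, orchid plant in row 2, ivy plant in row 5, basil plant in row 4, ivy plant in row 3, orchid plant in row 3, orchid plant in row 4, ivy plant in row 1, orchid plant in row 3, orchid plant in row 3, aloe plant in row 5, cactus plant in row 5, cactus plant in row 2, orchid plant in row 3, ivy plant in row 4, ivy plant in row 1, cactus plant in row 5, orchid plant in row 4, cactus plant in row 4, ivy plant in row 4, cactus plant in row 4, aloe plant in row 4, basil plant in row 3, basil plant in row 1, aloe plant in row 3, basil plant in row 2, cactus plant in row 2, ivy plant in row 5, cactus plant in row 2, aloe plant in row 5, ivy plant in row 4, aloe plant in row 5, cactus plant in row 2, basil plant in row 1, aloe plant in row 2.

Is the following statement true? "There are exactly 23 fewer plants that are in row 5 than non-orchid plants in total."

True

plants in row 5: 8.
non-orchid plants: 31.
The claim requires 31 − 8 (= 23) to equal 23, which holds.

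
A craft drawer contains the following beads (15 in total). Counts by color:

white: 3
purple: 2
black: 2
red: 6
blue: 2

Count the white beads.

3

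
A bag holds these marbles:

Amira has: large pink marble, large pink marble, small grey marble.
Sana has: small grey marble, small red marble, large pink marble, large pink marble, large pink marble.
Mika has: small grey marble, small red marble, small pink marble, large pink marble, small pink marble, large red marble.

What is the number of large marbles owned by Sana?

3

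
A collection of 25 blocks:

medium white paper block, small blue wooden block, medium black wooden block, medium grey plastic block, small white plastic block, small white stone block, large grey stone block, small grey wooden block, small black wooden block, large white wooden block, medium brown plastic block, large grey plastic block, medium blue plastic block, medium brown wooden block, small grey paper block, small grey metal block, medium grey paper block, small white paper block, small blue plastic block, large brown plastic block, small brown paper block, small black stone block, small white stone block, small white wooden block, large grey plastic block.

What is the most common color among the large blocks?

Counts by color (restricted to large blocks): grey 3, white 1, brown 1.
The maximum is 3, held uniquely by grey.

grey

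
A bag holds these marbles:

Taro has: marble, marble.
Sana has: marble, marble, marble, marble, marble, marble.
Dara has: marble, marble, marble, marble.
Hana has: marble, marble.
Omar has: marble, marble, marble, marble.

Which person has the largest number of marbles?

Sana

Counts by owner: Sana→6, Dara→4, Omar→4, Taro→2, Hana→2.
The maximum is 6, held uniquely by Sana.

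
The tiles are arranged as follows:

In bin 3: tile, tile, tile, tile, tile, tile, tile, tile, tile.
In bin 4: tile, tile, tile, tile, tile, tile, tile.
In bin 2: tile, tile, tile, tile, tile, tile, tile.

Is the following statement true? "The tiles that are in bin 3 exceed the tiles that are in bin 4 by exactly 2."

True

There are 9 tiles in bin 3.
There are 7 tiles in bin 4.
The claim requires 9 − 7 (= 2) to equal 2, which holds.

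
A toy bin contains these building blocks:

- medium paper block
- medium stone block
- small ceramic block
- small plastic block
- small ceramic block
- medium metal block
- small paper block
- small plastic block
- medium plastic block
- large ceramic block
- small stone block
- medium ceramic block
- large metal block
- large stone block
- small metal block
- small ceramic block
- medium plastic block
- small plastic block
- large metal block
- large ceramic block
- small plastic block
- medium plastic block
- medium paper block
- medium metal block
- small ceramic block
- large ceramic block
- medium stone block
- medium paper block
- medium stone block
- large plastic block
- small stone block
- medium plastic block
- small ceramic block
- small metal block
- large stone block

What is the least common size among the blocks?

large

Counts by size: small 14, medium 13, large 8.
The minimum is 8, held uniquely by large.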